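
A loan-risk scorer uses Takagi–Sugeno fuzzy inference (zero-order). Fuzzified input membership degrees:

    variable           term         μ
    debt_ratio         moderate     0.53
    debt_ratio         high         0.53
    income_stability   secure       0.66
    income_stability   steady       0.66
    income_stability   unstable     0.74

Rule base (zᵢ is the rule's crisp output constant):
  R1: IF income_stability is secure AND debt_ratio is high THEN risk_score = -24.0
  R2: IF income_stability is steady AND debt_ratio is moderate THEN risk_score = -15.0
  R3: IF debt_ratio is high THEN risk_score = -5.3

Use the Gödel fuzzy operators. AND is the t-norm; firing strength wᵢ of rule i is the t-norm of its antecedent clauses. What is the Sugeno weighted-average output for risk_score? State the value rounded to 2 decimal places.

-14.77

R1 (z=-24.0): secure=0.66, high=0.53; AND[min(a, b)] → w = 0.53
R2 (z=-15.0): steady=0.66, moderate=0.53; AND[min(a, b)] → w = 0.53
R3 (z=-5.3): high=0.53 → w = 0.53
Weighted average = (0.53·-24.0 + 0.53·-15.0 + 0.53·-5.3) / (0.53 + 0.53 + 0.53)
  = -23.4790 / 1.5900 = -14.77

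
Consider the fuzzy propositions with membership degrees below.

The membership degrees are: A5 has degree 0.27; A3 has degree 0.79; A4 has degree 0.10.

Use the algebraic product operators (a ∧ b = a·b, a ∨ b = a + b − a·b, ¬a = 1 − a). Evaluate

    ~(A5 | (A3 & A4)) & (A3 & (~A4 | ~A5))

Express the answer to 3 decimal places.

0.517

A3 & A4 = a·b on (0.7900, 0.1000) = 0.0790
A5 | (A3 & A4) = a + b − a·b on (0.2700, 0.0790) = 0.3277
~(A5 | (A3 & A4)) = 1 − 0.3277 = 0.6723
~A4 = 1 − 0.1000 = 0.9000
~A5 = 1 − 0.2700 = 0.7300
~A4 | ~A5 = a + b − a·b on (0.9000, 0.7300) = 0.9730
A3 & (~A4 | ~A5) = a·b on (0.7900, 0.9730) = 0.7687
~(A5 | (A3 & A4)) & (A3 & (~A4 | ~A5)) = a·b on (0.6723, 0.7687) = 0.5168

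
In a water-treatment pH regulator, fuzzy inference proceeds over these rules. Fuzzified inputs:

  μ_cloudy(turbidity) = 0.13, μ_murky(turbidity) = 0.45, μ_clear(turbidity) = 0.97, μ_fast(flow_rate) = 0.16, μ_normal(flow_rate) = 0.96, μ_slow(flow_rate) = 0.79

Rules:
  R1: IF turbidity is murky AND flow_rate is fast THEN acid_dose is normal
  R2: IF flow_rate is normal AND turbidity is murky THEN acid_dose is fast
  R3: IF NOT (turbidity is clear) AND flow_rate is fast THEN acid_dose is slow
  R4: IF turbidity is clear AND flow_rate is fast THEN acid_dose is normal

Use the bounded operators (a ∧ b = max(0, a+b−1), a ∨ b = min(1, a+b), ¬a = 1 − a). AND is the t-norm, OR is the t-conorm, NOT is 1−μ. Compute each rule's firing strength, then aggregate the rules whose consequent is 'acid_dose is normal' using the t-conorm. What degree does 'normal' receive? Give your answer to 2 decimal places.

R1: murky=0.45, fast=0.16; AND[max(0, a+b−1)] → w = 0.00
R2: normal=0.96, murky=0.45; AND[max(0, a+b−1)] → w = 0.41
R3: ¬clear=1−0.97=0.03, fast=0.16; AND[max(0, a+b−1)] → w = 0.00
R4: clear=0.97, fast=0.16; AND[max(0, a+b−1)] → w = 0.13
Rules with consequent 'normal': {R1, R4} → strengths 0.00, 0.13
Aggregate via t-conorm [min(1, a+b)]: 0.13

0.13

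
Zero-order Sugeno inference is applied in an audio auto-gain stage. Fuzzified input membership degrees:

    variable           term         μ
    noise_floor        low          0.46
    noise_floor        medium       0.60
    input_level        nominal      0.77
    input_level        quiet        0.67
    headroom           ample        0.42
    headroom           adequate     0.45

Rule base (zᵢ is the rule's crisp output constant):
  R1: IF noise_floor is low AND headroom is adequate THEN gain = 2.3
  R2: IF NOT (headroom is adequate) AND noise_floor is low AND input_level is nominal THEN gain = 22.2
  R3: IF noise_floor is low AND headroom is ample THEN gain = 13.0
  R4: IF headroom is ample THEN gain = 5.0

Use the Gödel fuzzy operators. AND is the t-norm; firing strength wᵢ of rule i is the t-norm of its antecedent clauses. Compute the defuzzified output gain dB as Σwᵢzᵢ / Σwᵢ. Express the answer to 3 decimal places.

R1 (z=2.3): low=0.46, adequate=0.45; AND[min(a, b)] → w = 0.45
R2 (z=22.2): ¬adequate=1−0.45=0.55, low=0.46, nominal=0.77; AND[min(a, b)] → w = 0.46
R3 (z=13.0): low=0.46, ample=0.42; AND[min(a, b)] → w = 0.42
R4 (z=5.0): ample=0.42 → w = 0.42
Weighted average = (0.45·2.3 + 0.46·22.2 + 0.42·13.0 + 0.42·5.0) / (0.45 + 0.46 + 0.42 + 0.42)
  = 18.8070 / 1.7500 = 10.747

10.747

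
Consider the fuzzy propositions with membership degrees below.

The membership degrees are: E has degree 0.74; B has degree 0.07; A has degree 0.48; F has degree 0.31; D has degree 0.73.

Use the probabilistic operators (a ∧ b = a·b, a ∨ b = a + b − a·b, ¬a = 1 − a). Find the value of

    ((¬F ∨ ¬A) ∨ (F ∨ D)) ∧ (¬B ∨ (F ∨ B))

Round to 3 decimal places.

¬F = 1 − 0.3100 = 0.6900
¬A = 1 − 0.4800 = 0.5200
¬F ∨ ¬A = a + b − a·b on (0.6900, 0.5200) = 0.8512
F ∨ D = a + b − a·b on (0.3100, 0.7300) = 0.8137
(¬F ∨ ¬A) ∨ (F ∨ D) = a + b − a·b on (0.8512, 0.8137) = 0.9723
¬B = 1 − 0.0700 = 0.9300
F ∨ B = a + b − a·b on (0.3100, 0.0700) = 0.3583
¬B ∨ (F ∨ B) = a + b − a·b on (0.9300, 0.3583) = 0.9551
((¬F ∨ ¬A) ∨ (F ∨ D)) ∧ (¬B ∨ (F ∨ B)) = a·b on (0.9723, 0.9551) = 0.9286

0.929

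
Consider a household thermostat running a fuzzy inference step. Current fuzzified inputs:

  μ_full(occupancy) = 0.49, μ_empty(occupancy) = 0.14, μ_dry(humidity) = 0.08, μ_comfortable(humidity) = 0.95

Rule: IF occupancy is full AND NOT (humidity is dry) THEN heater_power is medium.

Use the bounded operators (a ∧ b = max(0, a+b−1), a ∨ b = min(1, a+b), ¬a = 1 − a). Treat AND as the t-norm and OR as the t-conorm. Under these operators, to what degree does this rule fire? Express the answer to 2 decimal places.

0.41

firing strength: full=0.49, ¬dry=1−0.08=0.92; AND[max(0, a+b−1)] → w = 0.41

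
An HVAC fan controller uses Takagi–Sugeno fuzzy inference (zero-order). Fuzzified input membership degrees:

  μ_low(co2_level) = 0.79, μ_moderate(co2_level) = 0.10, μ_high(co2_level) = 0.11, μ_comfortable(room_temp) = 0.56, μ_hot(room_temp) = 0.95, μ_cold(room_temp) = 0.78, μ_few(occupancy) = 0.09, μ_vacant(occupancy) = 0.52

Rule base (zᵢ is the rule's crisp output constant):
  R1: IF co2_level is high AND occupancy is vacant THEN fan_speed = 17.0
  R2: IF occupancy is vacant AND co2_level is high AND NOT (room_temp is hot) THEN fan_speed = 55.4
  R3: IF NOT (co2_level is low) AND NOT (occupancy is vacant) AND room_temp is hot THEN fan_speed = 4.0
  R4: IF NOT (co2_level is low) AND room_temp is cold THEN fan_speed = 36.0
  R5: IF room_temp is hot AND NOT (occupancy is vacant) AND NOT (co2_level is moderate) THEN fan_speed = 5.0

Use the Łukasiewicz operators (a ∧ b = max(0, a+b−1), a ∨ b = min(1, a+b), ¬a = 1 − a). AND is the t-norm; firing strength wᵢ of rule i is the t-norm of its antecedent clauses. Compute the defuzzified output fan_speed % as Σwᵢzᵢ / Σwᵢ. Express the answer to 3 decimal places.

R1 (z=17.0): high=0.11, vacant=0.52; AND[max(0, a+b−1)] → w = 0.00
R2 (z=55.4): vacant=0.52, high=0.11, ¬hot=1−0.95=0.05; AND[max(0, a+b−1)] → w = 0.00
R3 (z=4.0): ¬low=1−0.79=0.21, ¬vacant=1−0.52=0.48, hot=0.95; AND[max(0, a+b−1)] → w = 0.00
R4 (z=36.0): ¬low=1−0.79=0.21, cold=0.78; AND[max(0, a+b−1)] → w = 0.00
R5 (z=5.0): hot=0.95, ¬vacant=1−0.52=0.48, ¬moderate=1−0.10=0.90; AND[max(0, a+b−1)] → w = 0.33
Weighted average = (0.00·17.0 + 0.00·55.4 + 0.00·4.0 + 0.00·36.0 + 0.33·5.0) / (0.00 + 0.00 + 0.00 + 0.00 + 0.33)
  = 1.6500 / 0.3300 = 5.000

5.000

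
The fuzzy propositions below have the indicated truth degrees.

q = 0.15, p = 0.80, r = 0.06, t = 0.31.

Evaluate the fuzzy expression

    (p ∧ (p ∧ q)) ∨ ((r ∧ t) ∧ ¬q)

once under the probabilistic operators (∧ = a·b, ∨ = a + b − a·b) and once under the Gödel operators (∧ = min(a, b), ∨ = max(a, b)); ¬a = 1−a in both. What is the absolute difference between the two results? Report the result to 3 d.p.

Under probabilistic:
  p ∧ q = a·b on (0.8000, 0.1500) = 0.1200
  p ∧ (p ∧ q) = a·b on (0.8000, 0.1200) = 0.0960
  r ∧ t = a·b on (0.0600, 0.3100) = 0.0186
  ¬q = 1 − 0.1500 = 0.8500
  (r ∧ t) ∧ ¬q = a·b on (0.0186, 0.8500) = 0.0158
  (p ∧ (p ∧ q)) ∨ ((r ∧ t) ∧ ¬q) = a + b − a·b on (0.0960, 0.0158) = 0.1103
  → value = 0.1103
Under Gödel:
  p ∧ q = min(a, b) on (0.80, 0.15) = 0.15
  p ∧ (p ∧ q) = min(a, b) on (0.80, 0.15) = 0.15
  r ∧ t = min(a, b) on (0.06, 0.31) = 0.06
  ¬q = 1 − 0.15 = 0.85
  (r ∧ t) ∧ ¬q = min(a, b) on (0.06, 0.85) = 0.06
  (p ∧ (p ∧ q)) ∨ ((r ∧ t) ∧ ¬q) = max(a, b) on (0.15, 0.06) = 0.15
  → value = 0.1500
|0.1103 − 0.1500| = 0.040

0.040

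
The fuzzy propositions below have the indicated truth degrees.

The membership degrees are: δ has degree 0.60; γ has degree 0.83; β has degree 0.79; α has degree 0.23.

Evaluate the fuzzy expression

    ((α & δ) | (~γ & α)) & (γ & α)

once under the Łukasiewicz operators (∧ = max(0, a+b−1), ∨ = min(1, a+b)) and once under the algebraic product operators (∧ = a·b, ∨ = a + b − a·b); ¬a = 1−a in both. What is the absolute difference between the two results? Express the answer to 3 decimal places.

0.033

Under Łukasiewicz:
  α & δ = max(0, a+b−1) on (0.23, 0.60) = 0.00
  ~γ = 1 − 0.83 = 0.17
  ~γ & α = max(0, a+b−1) on (0.17, 0.23) = 0.00
  (α & δ) | (~γ & α) = min(1, a+b) on (0.00, 0.00) = 0.00
  γ & α = max(0, a+b−1) on (0.83, 0.23) = 0.06
  ((α & δ) | (~γ & α)) & (γ & α) = max(0, a+b−1) on (0.00, 0.06) = 0.00
  → value = 0.0000
Under algebraic product:
  α & δ = a·b on (0.2300, 0.6000) = 0.1380
  ~γ = 1 − 0.8300 = 0.1700
  ~γ & α = a·b on (0.1700, 0.2300) = 0.0391
  (α & δ) | (~γ & α) = a + b − a·b on (0.1380, 0.0391) = 0.1717
  γ & α = a·b on (0.8300, 0.2300) = 0.1909
  ((α & δ) | (~γ & α)) & (γ & α) = a·b on (0.1717, 0.1909) = 0.0328
  → value = 0.0328
|0.0000 − 0.0328| = 0.033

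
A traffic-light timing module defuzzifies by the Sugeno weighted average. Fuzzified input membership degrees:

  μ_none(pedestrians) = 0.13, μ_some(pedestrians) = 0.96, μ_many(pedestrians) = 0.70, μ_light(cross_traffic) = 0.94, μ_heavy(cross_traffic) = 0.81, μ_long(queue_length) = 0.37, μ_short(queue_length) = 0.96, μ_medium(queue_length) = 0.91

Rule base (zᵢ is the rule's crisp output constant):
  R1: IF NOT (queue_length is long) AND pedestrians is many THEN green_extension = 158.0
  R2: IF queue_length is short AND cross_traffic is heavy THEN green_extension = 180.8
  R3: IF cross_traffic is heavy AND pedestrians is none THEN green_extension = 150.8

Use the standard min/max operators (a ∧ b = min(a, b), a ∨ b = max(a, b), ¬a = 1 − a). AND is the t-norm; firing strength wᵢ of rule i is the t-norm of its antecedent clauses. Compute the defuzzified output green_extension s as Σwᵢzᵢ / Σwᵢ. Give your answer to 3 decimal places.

R1 (z=158.0): ¬long=1−0.37=0.63, many=0.70; AND[min(a, b)] → w = 0.63
R2 (z=180.8): short=0.96, heavy=0.81; AND[min(a, b)] → w = 0.81
R3 (z=150.8): heavy=0.81, none=0.13; AND[min(a, b)] → w = 0.13
Weighted average = (0.63·158.0 + 0.81·180.8 + 0.13·150.8) / (0.63 + 0.81 + 0.13)
  = 265.5920 / 1.5700 = 169.167

169.167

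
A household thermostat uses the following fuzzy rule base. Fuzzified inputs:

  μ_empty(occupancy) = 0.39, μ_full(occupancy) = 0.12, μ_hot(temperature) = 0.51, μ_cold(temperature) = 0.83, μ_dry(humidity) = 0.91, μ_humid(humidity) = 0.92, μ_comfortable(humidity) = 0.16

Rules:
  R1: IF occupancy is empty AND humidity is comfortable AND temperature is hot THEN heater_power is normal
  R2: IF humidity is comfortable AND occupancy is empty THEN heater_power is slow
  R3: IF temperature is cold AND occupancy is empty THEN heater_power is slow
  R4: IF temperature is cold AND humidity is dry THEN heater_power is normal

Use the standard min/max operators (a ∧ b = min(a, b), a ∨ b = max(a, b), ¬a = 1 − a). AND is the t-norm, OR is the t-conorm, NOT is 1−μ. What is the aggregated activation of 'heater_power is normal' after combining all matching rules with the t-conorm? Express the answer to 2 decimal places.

R1: empty=0.39, comfortable=0.16, hot=0.51; AND[min(a, b)] → w = 0.16
R2: comfortable=0.16, empty=0.39; AND[min(a, b)] → w = 0.16
R3: cold=0.83, empty=0.39; AND[min(a, b)] → w = 0.39
R4: cold=0.83, dry=0.91; AND[min(a, b)] → w = 0.83
Rules with consequent 'normal': {R1, R4} → strengths 0.16, 0.83
Aggregate via t-conorm [max(a, b)]: 0.83

0.83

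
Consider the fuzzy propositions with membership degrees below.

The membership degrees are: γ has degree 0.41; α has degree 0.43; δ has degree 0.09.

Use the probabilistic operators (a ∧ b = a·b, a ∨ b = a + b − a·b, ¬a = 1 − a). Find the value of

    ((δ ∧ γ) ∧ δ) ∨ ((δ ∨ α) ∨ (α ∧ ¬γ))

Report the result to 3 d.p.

0.614

δ ∧ γ = a·b on (0.0900, 0.4100) = 0.0369
(δ ∧ γ) ∧ δ = a·b on (0.0369, 0.0900) = 0.0033
δ ∨ α = a + b − a·b on (0.0900, 0.4300) = 0.4813
¬γ = 1 − 0.4100 = 0.5900
α ∧ ¬γ = a·b on (0.4300, 0.5900) = 0.2537
(δ ∨ α) ∨ (α ∧ ¬γ) = a + b − a·b on (0.4813, 0.2537) = 0.6129
((δ ∧ γ) ∧ δ) ∨ ((δ ∨ α) ∨ (α ∧ ¬γ)) = a + b − a·b on (0.0033, 0.6129) = 0.6142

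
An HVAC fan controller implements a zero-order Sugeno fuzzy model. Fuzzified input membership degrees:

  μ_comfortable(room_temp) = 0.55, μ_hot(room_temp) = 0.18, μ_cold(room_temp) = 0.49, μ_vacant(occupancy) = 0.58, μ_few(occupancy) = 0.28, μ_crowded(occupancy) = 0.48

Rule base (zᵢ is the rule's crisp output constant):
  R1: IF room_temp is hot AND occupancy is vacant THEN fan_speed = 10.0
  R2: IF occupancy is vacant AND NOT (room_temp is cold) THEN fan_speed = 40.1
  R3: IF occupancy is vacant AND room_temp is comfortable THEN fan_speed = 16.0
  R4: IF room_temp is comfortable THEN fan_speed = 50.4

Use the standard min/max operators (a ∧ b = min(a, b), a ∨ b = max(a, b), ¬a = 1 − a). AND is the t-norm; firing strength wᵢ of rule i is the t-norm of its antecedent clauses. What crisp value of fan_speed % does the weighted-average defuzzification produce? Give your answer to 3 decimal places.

R1 (z=10.0): hot=0.18, vacant=0.58; AND[min(a, b)] → w = 0.18
R2 (z=40.1): vacant=0.58, ¬cold=1−0.49=0.51; AND[min(a, b)] → w = 0.51
R3 (z=16.0): vacant=0.58, comfortable=0.55; AND[min(a, b)] → w = 0.55
R4 (z=50.4): comfortable=0.55 → w = 0.55
Weighted average = (0.18·10.0 + 0.51·40.1 + 0.55·16.0 + 0.55·50.4) / (0.18 + 0.51 + 0.55 + 0.55)
  = 58.7710 / 1.7900 = 32.833

32.833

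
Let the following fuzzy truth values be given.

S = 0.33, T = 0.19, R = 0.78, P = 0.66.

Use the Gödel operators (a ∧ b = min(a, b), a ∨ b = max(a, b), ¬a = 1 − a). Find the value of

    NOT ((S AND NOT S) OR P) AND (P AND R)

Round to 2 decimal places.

0.34

NOT S = 1 − 0.33 = 0.67
S AND NOT S = min(a, b) on (0.33, 0.67) = 0.33
(S AND NOT S) OR P = max(a, b) on (0.33, 0.66) = 0.66
NOT ((S AND NOT S) OR P) = 1 − 0.66 = 0.34
P AND R = min(a, b) on (0.66, 0.78) = 0.66
NOT ((S AND NOT S) OR P) AND (P AND R) = min(a, b) on (0.34, 0.66) = 0.34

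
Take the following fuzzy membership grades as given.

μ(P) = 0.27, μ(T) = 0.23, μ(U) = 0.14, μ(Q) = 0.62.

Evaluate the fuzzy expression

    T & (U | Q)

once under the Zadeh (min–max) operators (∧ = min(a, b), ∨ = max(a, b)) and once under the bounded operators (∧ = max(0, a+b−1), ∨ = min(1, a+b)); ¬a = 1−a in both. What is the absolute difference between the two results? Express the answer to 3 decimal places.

0.230

Under Zadeh (min–max):
  U | Q = max(a, b) on (0.14, 0.62) = 0.62
  T & (U | Q) = min(a, b) on (0.23, 0.62) = 0.23
  → value = 0.2300
Under bounded:
  U | Q = min(1, a+b) on (0.14, 0.62) = 0.76
  T & (U | Q) = max(0, a+b−1) on (0.23, 0.76) = 0.00
  → value = 0.0000
|0.2300 − 0.0000| = 0.230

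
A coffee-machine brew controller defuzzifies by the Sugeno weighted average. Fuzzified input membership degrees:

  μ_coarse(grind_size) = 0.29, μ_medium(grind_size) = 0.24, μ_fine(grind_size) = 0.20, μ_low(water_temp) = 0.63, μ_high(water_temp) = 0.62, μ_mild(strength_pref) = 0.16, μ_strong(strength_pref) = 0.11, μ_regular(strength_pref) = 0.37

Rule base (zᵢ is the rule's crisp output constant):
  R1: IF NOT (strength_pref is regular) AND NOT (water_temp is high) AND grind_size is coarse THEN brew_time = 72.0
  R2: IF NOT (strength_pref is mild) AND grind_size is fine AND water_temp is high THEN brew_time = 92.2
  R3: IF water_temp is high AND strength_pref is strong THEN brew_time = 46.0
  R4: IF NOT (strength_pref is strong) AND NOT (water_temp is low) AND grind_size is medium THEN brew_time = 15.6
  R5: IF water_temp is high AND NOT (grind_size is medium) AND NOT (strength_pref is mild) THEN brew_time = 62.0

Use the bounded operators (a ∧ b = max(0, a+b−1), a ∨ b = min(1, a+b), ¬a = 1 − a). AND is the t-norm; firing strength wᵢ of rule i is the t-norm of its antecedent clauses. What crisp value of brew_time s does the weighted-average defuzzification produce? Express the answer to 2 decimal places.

R1 (z=72.0): ¬regular=1−0.37=0.63, ¬high=1−0.62=0.38, coarse=0.29; AND[max(0, a+b−1)] → w = 0.00
R2 (z=92.2): ¬mild=1−0.16=0.84, fine=0.20, high=0.62; AND[max(0, a+b−1)] → w = 0.00
R3 (z=46.0): high=0.62, strong=0.11; AND[max(0, a+b−1)] → w = 0.00
R4 (z=15.6): ¬strong=1−0.11=0.89, ¬low=1−0.63=0.37, medium=0.24; AND[max(0, a+b−1)] → w = 0.00
R5 (z=62.0): high=0.62, ¬medium=1−0.24=0.76, ¬mild=1−0.16=0.84; AND[max(0, a+b−1)] → w = 0.22
Weighted average = (0.00·72.0 + 0.00·92.2 + 0.00·46.0 + 0.00·15.6 + 0.22·62.0) / (0.00 + 0.00 + 0.00 + 0.00 + 0.22)
  = 13.6400 / 0.2200 = 62.00

62.00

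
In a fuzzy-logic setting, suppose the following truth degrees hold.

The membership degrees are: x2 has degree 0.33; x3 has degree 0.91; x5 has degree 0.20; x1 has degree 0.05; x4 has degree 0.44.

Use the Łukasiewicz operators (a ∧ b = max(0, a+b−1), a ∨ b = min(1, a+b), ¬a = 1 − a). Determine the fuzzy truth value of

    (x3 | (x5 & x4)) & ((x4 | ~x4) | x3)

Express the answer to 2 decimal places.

0.91

x5 & x4 = max(0, a+b−1) on (0.20, 0.44) = 0.00
x3 | (x5 & x4) = min(1, a+b) on (0.91, 0.00) = 0.91
~x4 = 1 − 0.44 = 0.56
x4 | ~x4 = min(1, a+b) on (0.44, 0.56) = 1.00
(x4 | ~x4) | x3 = min(1, a+b) on (1.00, 0.91) = 1.00
(x3 | (x5 & x4)) & ((x4 | ~x4) | x3) = max(0, a+b−1) on (0.91, 1.00) = 0.91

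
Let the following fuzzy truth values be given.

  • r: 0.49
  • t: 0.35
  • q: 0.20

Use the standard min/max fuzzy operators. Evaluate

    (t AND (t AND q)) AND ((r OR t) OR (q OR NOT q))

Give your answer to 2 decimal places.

t AND q = min(a, b) on (0.35, 0.20) = 0.20
t AND (t AND q) = min(a, b) on (0.35, 0.20) = 0.20
r OR t = max(a, b) on (0.49, 0.35) = 0.49
NOT q = 1 − 0.20 = 0.80
q OR NOT q = max(a, b) on (0.20, 0.80) = 0.80
(r OR t) OR (q OR NOT q) = max(a, b) on (0.49, 0.80) = 0.80
(t AND (t AND q)) AND ((r OR t) OR (q OR NOT q)) = min(a, b) on (0.20, 0.80) = 0.20

0.20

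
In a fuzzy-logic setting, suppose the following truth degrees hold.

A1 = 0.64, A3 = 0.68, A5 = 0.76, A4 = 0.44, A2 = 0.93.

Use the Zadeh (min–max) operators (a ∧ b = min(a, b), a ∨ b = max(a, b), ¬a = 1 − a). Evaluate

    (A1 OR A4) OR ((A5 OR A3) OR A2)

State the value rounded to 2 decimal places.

A1 OR A4 = max(a, b) on (0.64, 0.44) = 0.64
A5 OR A3 = max(a, b) on (0.76, 0.68) = 0.76
(A5 OR A3) OR A2 = max(a, b) on (0.76, 0.93) = 0.93
(A1 OR A4) OR ((A5 OR A3) OR A2) = max(a, b) on (0.64, 0.93) = 0.93

0.93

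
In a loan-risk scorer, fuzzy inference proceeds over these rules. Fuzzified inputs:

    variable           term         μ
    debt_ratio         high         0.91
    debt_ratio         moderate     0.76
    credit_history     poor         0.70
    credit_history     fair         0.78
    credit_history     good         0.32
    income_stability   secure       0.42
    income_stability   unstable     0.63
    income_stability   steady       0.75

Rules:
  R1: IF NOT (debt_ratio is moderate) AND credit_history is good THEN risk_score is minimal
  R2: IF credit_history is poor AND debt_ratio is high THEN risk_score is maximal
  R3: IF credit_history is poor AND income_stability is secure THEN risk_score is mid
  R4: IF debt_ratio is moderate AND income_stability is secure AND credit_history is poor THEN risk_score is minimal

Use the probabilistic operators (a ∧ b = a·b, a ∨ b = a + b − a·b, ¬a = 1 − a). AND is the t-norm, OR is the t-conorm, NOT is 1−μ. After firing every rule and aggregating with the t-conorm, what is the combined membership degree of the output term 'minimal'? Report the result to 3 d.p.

0.283

R1: ¬moderate=1−0.76=0.24, good=0.32; AND[a·b] → w = 0.0768
R2: poor=0.70, high=0.91; AND[a·b] → w = 0.6370
R3: poor=0.70, secure=0.42; AND[a·b] → w = 0.2940
R4: moderate=0.76, secure=0.42, poor=0.70; AND[a·b] → w = 0.2234
Rules with consequent 'minimal': {R1, R4} → strengths 0.0768, 0.2234
Aggregate via t-conorm [a + b − a·b]: 0.2831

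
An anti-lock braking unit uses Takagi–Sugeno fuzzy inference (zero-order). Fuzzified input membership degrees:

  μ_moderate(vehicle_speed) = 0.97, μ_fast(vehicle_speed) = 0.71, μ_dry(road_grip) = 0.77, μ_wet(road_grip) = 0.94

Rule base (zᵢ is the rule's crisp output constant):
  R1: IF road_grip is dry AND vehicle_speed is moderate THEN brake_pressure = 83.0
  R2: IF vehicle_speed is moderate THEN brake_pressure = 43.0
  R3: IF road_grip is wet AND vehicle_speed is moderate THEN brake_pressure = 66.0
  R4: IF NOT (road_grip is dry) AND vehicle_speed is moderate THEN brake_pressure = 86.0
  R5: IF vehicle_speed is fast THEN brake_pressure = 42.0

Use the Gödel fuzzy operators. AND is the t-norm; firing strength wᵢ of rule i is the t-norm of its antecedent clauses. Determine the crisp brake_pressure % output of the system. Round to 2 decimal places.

R1 (z=83.0): dry=0.77, moderate=0.97; AND[min(a, b)] → w = 0.77
R2 (z=43.0): moderate=0.97 → w = 0.97
R3 (z=66.0): wet=0.94, moderate=0.97; AND[min(a, b)] → w = 0.94
R4 (z=86.0): ¬dry=1−0.77=0.23, moderate=0.97; AND[min(a, b)] → w = 0.23
R5 (z=42.0): fast=0.71 → w = 0.71
Weighted average = (0.77·83.0 + 0.97·43.0 + 0.94·66.0 + 0.23·86.0 + 0.71·42.0) / (0.77 + 0.97 + 0.94 + 0.23 + 0.71)
  = 217.2600 / 3.6200 = 60.02

60.02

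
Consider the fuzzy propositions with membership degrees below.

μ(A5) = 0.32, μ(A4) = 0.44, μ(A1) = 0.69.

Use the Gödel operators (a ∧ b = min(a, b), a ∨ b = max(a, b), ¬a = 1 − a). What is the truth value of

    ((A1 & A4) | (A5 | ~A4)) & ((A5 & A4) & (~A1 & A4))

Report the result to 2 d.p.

0.31

A1 & A4 = min(a, b) on (0.69, 0.44) = 0.44
~A4 = 1 − 0.44 = 0.56
A5 | ~A4 = max(a, b) on (0.32, 0.56) = 0.56
(A1 & A4) | (A5 | ~A4) = max(a, b) on (0.44, 0.56) = 0.56
A5 & A4 = min(a, b) on (0.32, 0.44) = 0.32
~A1 = 1 − 0.69 = 0.31
~A1 & A4 = min(a, b) on (0.31, 0.44) = 0.31
(A5 & A4) & (~A1 & A4) = min(a, b) on (0.32, 0.31) = 0.31
((A1 & A4) | (A5 | ~A4)) & ((A5 & A4) & (~A1 & A4)) = min(a, b) on (0.56, 0.31) = 0.31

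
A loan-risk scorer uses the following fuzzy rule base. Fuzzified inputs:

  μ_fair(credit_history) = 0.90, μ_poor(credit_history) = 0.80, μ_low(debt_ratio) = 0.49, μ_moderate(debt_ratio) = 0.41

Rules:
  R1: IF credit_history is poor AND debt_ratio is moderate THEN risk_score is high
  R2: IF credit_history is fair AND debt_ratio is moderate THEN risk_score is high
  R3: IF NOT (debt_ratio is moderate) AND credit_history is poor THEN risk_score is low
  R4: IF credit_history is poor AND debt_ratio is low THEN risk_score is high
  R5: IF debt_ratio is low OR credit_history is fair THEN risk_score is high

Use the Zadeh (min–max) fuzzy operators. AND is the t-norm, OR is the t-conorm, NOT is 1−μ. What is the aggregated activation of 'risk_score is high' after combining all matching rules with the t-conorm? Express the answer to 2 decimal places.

0.90

R1: poor=0.80, moderate=0.41; AND[min(a, b)] → w = 0.41
R2: fair=0.90, moderate=0.41; AND[min(a, b)] → w = 0.41
R3: ¬moderate=1−0.41=0.59, poor=0.80; AND[min(a, b)] → w = 0.59
R4: poor=0.80, low=0.49; AND[min(a, b)] → w = 0.49
R5: low=0.49, fair=0.90; OR[max(a, b)] → w = 0.90
Rules with consequent 'high': {R1, R2, R4, R5} → strengths 0.41, 0.41, 0.49, 0.90
Aggregate via t-conorm [max(a, b)]: 0.90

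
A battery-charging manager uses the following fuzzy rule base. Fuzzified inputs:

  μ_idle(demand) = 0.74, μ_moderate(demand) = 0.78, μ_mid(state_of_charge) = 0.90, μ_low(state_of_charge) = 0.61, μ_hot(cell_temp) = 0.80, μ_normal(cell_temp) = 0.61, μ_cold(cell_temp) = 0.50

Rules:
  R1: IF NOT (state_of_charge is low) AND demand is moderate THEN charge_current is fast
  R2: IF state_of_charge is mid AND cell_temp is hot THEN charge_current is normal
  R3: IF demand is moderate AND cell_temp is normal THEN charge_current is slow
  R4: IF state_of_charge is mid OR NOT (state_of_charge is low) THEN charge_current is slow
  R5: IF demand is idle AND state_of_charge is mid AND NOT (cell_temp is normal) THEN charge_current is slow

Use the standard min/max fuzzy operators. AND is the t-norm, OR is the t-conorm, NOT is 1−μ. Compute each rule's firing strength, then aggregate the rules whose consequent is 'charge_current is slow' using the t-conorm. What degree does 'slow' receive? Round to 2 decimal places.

0.90

R1: ¬low=1−0.61=0.39, moderate=0.78; AND[min(a, b)] → w = 0.39
R2: mid=0.90, hot=0.80; AND[min(a, b)] → w = 0.80
R3: moderate=0.78, normal=0.61; AND[min(a, b)] → w = 0.61
R4: mid=0.90, ¬low=1−0.61=0.39; OR[max(a, b)] → w = 0.90
R5: idle=0.74, mid=0.90, ¬normal=1−0.61=0.39; AND[min(a, b)] → w = 0.39
Rules with consequent 'slow': {R3, R4, R5} → strengths 0.61, 0.90, 0.39
Aggregate via t-conorm [max(a, b)]: 0.90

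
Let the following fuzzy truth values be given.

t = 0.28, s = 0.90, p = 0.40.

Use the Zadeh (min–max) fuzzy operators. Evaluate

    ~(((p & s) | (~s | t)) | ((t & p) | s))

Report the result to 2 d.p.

p & s = min(a, b) on (0.40, 0.90) = 0.40
~s = 1 − 0.90 = 0.10
~s | t = max(a, b) on (0.10, 0.28) = 0.28
(p & s) | (~s | t) = max(a, b) on (0.40, 0.28) = 0.40
t & p = min(a, b) on (0.28, 0.40) = 0.28
(t & p) | s = max(a, b) on (0.28, 0.90) = 0.90
((p & s) | (~s | t)) | ((t & p) | s) = max(a, b) on (0.40, 0.90) = 0.90
~(((p & s) | (~s | t)) | ((t & p) | s)) = 1 − 0.90 = 0.10

0.10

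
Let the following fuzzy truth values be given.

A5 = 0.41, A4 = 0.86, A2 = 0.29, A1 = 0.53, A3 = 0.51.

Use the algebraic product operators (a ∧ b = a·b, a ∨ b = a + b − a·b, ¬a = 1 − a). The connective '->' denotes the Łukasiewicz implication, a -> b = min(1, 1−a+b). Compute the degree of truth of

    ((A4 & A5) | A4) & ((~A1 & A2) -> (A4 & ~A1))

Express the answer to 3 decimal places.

A4 & A5 = a·b on (0.8600, 0.4100) = 0.3526
(A4 & A5) | A4 = a + b − a·b on (0.3526, 0.8600) = 0.9094
~A1 = 1 − 0.5300 = 0.4700
~A1 & A2 = a·b on (0.4700, 0.2900) = 0.1363
~A1 = 1 − 0.5300 = 0.4700
A4 & ~A1 = a·b on (0.8600, 0.4700) = 0.4042
(~A1 & A2) -> (A4 & ~A1)  [Łukasiewicz: min(1, 1−a+b)] with a=0.1363, b=0.4042 → 1.0000
((A4 & A5) | A4) & ((~A1 & A2) -> (A4 & ~A1)) = a·b on (0.9094, 1.0000) = 0.9094

0.909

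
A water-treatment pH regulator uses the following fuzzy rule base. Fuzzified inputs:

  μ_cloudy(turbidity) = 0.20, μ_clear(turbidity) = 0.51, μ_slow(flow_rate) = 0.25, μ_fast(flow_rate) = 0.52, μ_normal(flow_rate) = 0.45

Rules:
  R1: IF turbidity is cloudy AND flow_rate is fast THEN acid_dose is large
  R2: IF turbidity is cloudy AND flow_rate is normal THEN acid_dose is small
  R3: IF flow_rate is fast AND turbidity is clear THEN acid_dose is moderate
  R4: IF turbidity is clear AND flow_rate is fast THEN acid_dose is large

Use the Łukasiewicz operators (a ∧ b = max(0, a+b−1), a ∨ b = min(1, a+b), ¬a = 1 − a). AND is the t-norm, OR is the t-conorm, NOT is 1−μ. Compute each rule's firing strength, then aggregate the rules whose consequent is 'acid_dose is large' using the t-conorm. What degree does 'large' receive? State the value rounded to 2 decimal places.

R1: cloudy=0.20, fast=0.52; AND[max(0, a+b−1)] → w = 0.00
R2: cloudy=0.20, normal=0.45; AND[max(0, a+b−1)] → w = 0.00
R3: fast=0.52, clear=0.51; AND[max(0, a+b−1)] → w = 0.03
R4: clear=0.51, fast=0.52; AND[max(0, a+b−1)] → w = 0.03
Rules with consequent 'large': {R1, R4} → strengths 0.00, 0.03
Aggregate via t-conorm [min(1, a+b)]: 0.03

0.03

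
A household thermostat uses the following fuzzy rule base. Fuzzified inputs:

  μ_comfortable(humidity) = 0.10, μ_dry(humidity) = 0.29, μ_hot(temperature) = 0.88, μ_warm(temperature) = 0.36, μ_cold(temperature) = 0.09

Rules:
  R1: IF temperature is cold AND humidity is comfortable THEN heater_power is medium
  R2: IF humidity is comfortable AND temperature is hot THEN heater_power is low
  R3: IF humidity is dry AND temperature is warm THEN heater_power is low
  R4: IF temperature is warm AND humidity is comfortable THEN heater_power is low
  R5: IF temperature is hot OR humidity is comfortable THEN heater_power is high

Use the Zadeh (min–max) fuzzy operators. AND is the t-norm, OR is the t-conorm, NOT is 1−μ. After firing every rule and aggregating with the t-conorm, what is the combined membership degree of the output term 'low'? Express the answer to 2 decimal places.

0.29

R1: cold=0.09, comfortable=0.10; AND[min(a, b)] → w = 0.09
R2: comfortable=0.10, hot=0.88; AND[min(a, b)] → w = 0.10
R3: dry=0.29, warm=0.36; AND[min(a, b)] → w = 0.29
R4: warm=0.36, comfortable=0.10; AND[min(a, b)] → w = 0.10
R5: hot=0.88, comfortable=0.10; OR[max(a, b)] → w = 0.88
Rules with consequent 'low': {R2, R3, R4} → strengths 0.10, 0.29, 0.10
Aggregate via t-conorm [max(a, b)]: 0.29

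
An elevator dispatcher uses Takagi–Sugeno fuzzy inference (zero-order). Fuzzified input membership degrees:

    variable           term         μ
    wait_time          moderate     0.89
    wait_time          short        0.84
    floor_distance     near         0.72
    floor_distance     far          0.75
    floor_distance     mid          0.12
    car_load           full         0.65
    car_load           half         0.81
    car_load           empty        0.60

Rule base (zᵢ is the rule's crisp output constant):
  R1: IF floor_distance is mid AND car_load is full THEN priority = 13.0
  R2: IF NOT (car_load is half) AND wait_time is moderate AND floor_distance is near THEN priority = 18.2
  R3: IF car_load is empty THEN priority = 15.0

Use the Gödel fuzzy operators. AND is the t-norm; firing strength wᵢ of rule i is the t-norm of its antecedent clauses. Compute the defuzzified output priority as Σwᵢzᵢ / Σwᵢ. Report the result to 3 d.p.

R1 (z=13.0): mid=0.12, full=0.65; AND[min(a, b)] → w = 0.12
R2 (z=18.2): ¬half=1−0.81=0.19, moderate=0.89, near=0.72; AND[min(a, b)] → w = 0.19
R3 (z=15.0): empty=0.60 → w = 0.60
Weighted average = (0.12·13.0 + 0.19·18.2 + 0.60·15.0) / (0.12 + 0.19 + 0.60)
  = 14.0180 / 0.9100 = 15.404

15.404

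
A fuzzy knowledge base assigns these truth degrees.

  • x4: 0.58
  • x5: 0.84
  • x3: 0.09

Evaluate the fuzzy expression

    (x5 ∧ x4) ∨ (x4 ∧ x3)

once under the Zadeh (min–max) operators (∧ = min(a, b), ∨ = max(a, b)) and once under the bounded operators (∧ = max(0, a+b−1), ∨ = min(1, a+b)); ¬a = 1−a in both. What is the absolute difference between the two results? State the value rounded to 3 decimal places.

Under Zadeh (min–max):
  x5 ∧ x4 = min(a, b) on (0.84, 0.58) = 0.58
  x4 ∧ x3 = min(a, b) on (0.58, 0.09) = 0.09
  (x5 ∧ x4) ∨ (x4 ∧ x3) = max(a, b) on (0.58, 0.09) = 0.58
  → value = 0.5800
Under bounded:
  x5 ∧ x4 = max(0, a+b−1) on (0.84, 0.58) = 0.42
  x4 ∧ x3 = max(0, a+b−1) on (0.58, 0.09) = 0.00
  (x5 ∧ x4) ∨ (x4 ∧ x3) = min(1, a+b) on (0.42, 0.00) = 0.42
  → value = 0.4200
|0.5800 − 0.4200| = 0.160

0.160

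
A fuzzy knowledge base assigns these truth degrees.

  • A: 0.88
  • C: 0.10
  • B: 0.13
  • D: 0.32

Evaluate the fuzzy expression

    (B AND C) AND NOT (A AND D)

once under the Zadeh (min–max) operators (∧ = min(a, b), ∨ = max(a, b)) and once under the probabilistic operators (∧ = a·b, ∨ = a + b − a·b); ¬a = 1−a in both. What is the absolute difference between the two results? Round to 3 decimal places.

Under Zadeh (min–max):
  B AND C = min(a, b) on (0.13, 0.10) = 0.10
  A AND D = min(a, b) on (0.88, 0.32) = 0.32
  NOT (A AND D) = 1 − 0.32 = 0.68
  (B AND C) AND NOT (A AND D) = min(a, b) on (0.10, 0.68) = 0.10
  → value = 0.1000
Under probabilistic:
  B AND C = a·b on (0.1300, 0.1000) = 0.0130
  A AND D = a·b on (0.8800, 0.3200) = 0.2816
  NOT (A AND D) = 1 − 0.2816 = 0.7184
  (B AND C) AND NOT (A AND D) = a·b on (0.0130, 0.7184) = 0.0093
  → value = 0.0093
|0.1000 − 0.0093| = 0.091

0.091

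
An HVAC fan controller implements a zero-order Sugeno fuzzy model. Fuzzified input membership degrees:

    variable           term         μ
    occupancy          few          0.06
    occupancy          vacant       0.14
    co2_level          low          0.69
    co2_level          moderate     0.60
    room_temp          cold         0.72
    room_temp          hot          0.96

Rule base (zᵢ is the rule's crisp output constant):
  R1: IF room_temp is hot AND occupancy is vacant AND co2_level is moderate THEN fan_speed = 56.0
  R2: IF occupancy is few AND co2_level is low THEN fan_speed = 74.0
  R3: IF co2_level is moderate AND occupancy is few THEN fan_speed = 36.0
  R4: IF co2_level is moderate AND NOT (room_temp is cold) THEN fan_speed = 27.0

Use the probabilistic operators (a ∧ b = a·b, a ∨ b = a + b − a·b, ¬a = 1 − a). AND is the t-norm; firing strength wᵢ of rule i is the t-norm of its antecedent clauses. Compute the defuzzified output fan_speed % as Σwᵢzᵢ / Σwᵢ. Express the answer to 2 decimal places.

41.13

R1 (z=56.0): hot=0.96, vacant=0.14, moderate=0.60; AND[a·b] → w = 0.0806
R2 (z=74.0): few=0.06, low=0.69; AND[a·b] → w = 0.0414
R3 (z=36.0): moderate=0.60, few=0.06; AND[a·b] → w = 0.0360
R4 (z=27.0): moderate=0.60, ¬cold=1−0.72=0.28; AND[a·b] → w = 0.1680
Weighted average = (0.0806·56.0 + 0.0414·74.0 + 0.0360·36.0 + 0.1680·27.0) / (0.0806 + 0.0414 + 0.0360 + 0.1680)
  = 13.4114 / 0.3260 = 41.13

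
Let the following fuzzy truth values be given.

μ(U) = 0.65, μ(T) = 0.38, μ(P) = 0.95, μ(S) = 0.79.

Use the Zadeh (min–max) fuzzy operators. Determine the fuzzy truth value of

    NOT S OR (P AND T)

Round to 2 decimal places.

0.38

NOT S = 1 − 0.79 = 0.21
P AND T = min(a, b) on (0.95, 0.38) = 0.38
NOT S OR (P AND T) = max(a, b) on (0.21, 0.38) = 0.38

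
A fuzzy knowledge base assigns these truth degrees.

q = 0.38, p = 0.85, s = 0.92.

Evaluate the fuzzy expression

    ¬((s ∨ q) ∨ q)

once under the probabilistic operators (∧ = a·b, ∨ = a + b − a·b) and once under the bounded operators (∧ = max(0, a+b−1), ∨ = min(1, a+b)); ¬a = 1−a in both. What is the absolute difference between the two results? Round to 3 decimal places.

0.031

Under probabilistic:
  s ∨ q = a + b − a·b on (0.9200, 0.3800) = 0.9504
  (s ∨ q) ∨ q = a + b − a·b on (0.9504, 0.3800) = 0.9692
  ¬((s ∨ q) ∨ q) = 1 − 0.9692 = 0.0308
  → value = 0.0308
Under bounded:
  s ∨ q = min(1, a+b) on (0.92, 0.38) = 1.00
  (s ∨ q) ∨ q = min(1, a+b) on (1.00, 0.38) = 1.00
  ¬((s ∨ q) ∨ q) = 1 − 1.00 = 0.00
  → value = 0.0000
|0.0308 − 0.0000| = 0.031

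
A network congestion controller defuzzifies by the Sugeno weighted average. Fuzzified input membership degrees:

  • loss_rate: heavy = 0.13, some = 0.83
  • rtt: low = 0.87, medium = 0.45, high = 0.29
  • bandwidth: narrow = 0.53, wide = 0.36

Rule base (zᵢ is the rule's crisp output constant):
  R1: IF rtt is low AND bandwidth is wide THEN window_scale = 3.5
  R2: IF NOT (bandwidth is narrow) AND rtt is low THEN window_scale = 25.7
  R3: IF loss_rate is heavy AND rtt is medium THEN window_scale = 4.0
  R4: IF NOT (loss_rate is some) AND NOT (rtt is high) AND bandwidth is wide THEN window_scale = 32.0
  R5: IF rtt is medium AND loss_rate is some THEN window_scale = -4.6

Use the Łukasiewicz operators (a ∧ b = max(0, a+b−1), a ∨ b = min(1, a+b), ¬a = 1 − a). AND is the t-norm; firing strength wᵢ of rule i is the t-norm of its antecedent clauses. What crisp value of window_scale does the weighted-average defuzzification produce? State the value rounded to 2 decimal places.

9.71

R1 (z=3.5): low=0.87, wide=0.36; AND[max(0, a+b−1)] → w = 0.23
R2 (z=25.7): ¬narrow=1−0.53=0.47, low=0.87; AND[max(0, a+b−1)] → w = 0.34
R3 (z=4.0): heavy=0.13, medium=0.45; AND[max(0, a+b−1)] → w = 0.00
R4 (z=32.0): ¬some=1−0.83=0.17, ¬high=1−0.29=0.71, wide=0.36; AND[max(0, a+b−1)] → w = 0.00
R5 (z=-4.6): medium=0.45, some=0.83; AND[max(0, a+b−1)] → w = 0.28
Weighted average = (0.23·3.5 + 0.34·25.7 + 0.00·4.0 + 0.00·32.0 + 0.28·-4.6) / (0.23 + 0.34 + 0.00 + 0.00 + 0.28)
  = 8.2550 / 0.8500 = 9.71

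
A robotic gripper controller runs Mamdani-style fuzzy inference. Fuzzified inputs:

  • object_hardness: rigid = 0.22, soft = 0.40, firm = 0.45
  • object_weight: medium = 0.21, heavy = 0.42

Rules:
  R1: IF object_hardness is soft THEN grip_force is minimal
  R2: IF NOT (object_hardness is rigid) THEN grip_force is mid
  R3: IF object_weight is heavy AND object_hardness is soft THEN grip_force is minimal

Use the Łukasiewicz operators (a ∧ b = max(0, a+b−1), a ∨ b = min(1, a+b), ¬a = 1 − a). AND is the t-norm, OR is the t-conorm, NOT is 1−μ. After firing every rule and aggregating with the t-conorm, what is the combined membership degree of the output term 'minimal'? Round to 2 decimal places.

R1: soft=0.40 → w = 0.40
R2: ¬rigid=1−0.22=0.78 → w = 0.78
R3: heavy=0.42, soft=0.40; AND[max(0, a+b−1)] → w = 0.00
Rules with consequent 'minimal': {R1, R3} → strengths 0.40, 0.00
Aggregate via t-conorm [min(1, a+b)]: 0.40

0.40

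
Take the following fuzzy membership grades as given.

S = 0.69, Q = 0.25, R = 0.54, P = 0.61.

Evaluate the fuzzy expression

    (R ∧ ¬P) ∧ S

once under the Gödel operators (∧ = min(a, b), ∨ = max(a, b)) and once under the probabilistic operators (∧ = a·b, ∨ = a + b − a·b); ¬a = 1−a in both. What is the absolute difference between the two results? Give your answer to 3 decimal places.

0.245

Under Gödel:
  ¬P = 1 − 0.61 = 0.39
  R ∧ ¬P = min(a, b) on (0.54, 0.39) = 0.39
  (R ∧ ¬P) ∧ S = min(a, b) on (0.39, 0.69) = 0.39
  → value = 0.3900
Under probabilistic:
  ¬P = 1 − 0.6100 = 0.3900
  R ∧ ¬P = a·b on (0.5400, 0.3900) = 0.2106
  (R ∧ ¬P) ∧ S = a·b on (0.2106, 0.6900) = 0.1453
  → value = 0.1453
|0.3900 − 0.1453| = 0.245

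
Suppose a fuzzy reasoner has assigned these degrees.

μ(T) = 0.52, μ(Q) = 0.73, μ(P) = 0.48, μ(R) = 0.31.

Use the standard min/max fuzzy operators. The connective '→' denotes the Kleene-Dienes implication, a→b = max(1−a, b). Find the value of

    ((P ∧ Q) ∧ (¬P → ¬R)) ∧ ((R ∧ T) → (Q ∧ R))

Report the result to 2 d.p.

0.48

P ∧ Q = min(a, b) on (0.48, 0.73) = 0.48
¬P = 1 − 0.48 = 0.52
¬R = 1 − 0.31 = 0.69
¬P → ¬R  [Kleene-Dienes: max(1−a, b)] with a=0.52, b=0.69 → 0.69
(P ∧ Q) ∧ (¬P → ¬R) = min(a, b) on (0.48, 0.69) = 0.48
R ∧ T = min(a, b) on (0.31, 0.52) = 0.31
Q ∧ R = min(a, b) on (0.73, 0.31) = 0.31
(R ∧ T) → (Q ∧ R)  [Kleene-Dienes: max(1−a, b)] with a=0.31, b=0.31 → 0.69
((P ∧ Q) ∧ (¬P → ¬R)) ∧ ((R ∧ T) → (Q ∧ R)) = min(a, b) on (0.48, 0.69) = 0.48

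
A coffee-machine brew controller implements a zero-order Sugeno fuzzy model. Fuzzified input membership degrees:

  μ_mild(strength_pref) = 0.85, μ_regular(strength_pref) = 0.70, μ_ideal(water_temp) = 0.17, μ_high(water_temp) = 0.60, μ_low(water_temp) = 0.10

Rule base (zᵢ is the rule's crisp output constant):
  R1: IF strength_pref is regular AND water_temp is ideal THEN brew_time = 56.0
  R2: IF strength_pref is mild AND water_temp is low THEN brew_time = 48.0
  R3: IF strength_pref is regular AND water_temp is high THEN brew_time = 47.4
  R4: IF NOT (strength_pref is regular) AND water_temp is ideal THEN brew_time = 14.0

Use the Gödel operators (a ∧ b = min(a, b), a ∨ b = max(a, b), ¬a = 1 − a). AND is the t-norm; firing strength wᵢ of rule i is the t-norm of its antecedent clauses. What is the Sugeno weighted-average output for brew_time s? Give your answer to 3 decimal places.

R1 (z=56.0): regular=0.70, ideal=0.17; AND[min(a, b)] → w = 0.17
R2 (z=48.0): mild=0.85, low=0.10; AND[min(a, b)] → w = 0.10
R3 (z=47.4): regular=0.70, high=0.60; AND[min(a, b)] → w = 0.60
R4 (z=14.0): ¬regular=1−0.70=0.30, ideal=0.17; AND[min(a, b)] → w = 0.17
Weighted average = (0.17·56.0 + 0.10·48.0 + 0.60·47.4 + 0.17·14.0) / (0.17 + 0.10 + 0.60 + 0.17)
  = 45.1400 / 1.0400 = 43.404

43.404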